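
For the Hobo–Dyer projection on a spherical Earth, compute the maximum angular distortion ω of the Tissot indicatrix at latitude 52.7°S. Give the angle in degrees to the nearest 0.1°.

30.5°

The Hobo–Dyer projection is cylindrical equal-area with φ₀ = 37.5°. Cylindrical equal-area (φ₀ = 37.5°): h = cos φ / cos 37.5° along meridians, k = cos 37.5° / cos φ along parallels; h·k = 1.
At 52.7°: h = 0.7638, k = 1.309; principal scales a = 1.309, b = 0.7638.
sin(ω/2) = (a − b)/(a + b) = 0.5454/2.073 = 0.2631, so ω = 2 arcsin(0.2631) ≈ 30.5°.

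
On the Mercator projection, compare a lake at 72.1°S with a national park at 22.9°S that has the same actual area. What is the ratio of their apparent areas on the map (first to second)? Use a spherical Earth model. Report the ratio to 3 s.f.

8.98

On Mercator, area is exaggerated by sec²φ = 1/cos²φ.
At 72.1°: sec²(72.1°) = 1/0.3074² = 10.59.
At 22.9°: sec²(22.9°) = 1/0.9212² = 1.178.
Ratio = 10.59/1.178 = cos²(22.9°)/cos²(72.1°) ≈ 8.98.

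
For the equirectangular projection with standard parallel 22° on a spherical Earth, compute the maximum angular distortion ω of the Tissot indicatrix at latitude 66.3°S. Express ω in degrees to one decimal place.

In the equirectangular projection with standard parallel φ₀ = 22° (x = Rλ cos φ₀, y = Rφ), meridians are true-scale (h = 1) and the parallel scale is k = cos φ₀ / cos φ.
At 66.3°: h = 1.000, k = 2.307; principal scales a = 2.307, b = 1.000.
sin(ω/2) = (a − b)/(a + b) = 1.307/3.307 = 0.3952, so ω = 2 arcsin(0.3952) ≈ 46.6°.

46.6°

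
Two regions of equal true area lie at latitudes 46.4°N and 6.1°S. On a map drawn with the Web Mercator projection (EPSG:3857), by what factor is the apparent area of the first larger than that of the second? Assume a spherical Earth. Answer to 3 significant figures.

On Mercator, area is exaggerated by sec²φ = 1/cos²φ.
At 46.4°: sec²(46.4°) = 1/0.6896² = 2.103.
At 6.1°: sec²(6.1°) = 1/0.9943² = 1.011.
Ratio = 2.103/1.011 = cos²(6.1°)/cos²(46.4°) ≈ 2.08.

2.08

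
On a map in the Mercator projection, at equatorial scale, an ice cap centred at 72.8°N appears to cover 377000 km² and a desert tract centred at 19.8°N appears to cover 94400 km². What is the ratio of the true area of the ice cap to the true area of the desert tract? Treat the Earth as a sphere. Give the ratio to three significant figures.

0.394

Mercator's areal exaggeration is sec²φ; hence true area = (apparent area) · cos²φ.
True area of ice cap: 377000 × cos²(72.8°) = 377000 × 0.08744 = 32970 km².
True area of desert tract: 94400 × cos²(19.8°) = 94400 × 0.8853 = 83570 km².
Ratio = 32970 / 83570 ≈ 0.394.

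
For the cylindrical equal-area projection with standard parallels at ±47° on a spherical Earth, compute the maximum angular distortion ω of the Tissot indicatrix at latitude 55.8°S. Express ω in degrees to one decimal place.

22.0°

A cylindrical equal-area projection with standard parallel φ₀ has meridian scale h = cos φ / cos φ₀ and parallel scale k = cos φ₀ / cos φ (so areas are preserved, h·k = 1).
At 55.8°: h = 0.8242, k = 1.213; principal scales a = 1.213, b = 0.8242.
sin(ω/2) = (a − b)/(a + b) = 0.3892/2.038 = 0.1910, so ω = 2 arcsin(0.1910) ≈ 22.0°.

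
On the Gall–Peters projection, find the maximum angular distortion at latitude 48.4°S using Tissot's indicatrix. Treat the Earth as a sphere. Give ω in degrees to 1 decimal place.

Gall–Peters is a cylindrical equal-area projection with standard parallels at ±45°. A cylindrical equal-area projection with standard parallel φ₀ has meridian scale h = cos φ / cos φ₀ and parallel scale k = cos φ₀ / cos φ (so areas are preserved, h·k = 1).
At 48.4°: h = 0.9389, k = 1.065; principal scales a = 1.065, b = 0.9389.
sin(ω/2) = (a − b)/(a + b) = 0.1261/2.004 = 0.06293, so ω = 2 arcsin(0.06293) ≈ 7.2°.

7.2°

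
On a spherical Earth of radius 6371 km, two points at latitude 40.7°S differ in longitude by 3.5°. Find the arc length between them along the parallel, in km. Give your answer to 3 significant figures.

295 km

Arc length along a parallel = R cos φ · Δλ (with Δλ in radians).
= 6371 × cos 40.7° × (3.5° × π/180) = 6371 × 0.7581 × 0.06109 ≈ 295 km.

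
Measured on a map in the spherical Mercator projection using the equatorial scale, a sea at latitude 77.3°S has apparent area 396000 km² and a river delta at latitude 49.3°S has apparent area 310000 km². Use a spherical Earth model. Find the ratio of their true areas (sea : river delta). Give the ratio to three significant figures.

0.145

Mercator's areal exaggeration is sec²φ; hence true area = (apparent area) · cos²φ.
True area of sea: 396000 × cos²(77.3°) = 396000 × 0.04833 = 19140 km².
True area of river delta: 310000 × cos²(49.3°) = 310000 × 0.4252 = 131800 km².
Ratio = 19140 / 131800 ≈ 0.145.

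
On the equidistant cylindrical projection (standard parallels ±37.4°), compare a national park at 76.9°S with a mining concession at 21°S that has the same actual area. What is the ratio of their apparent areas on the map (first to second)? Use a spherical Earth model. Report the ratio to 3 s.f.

The equidistant cylindrical projection with φ₀ = 37.4° has h = 1 (meridians true) and k = cos φ₀ / cos φ along parallels.
Areal scale at 76.9°: h·k = 1.000 × 3.505 = 3.505.
Areal scale at 21°: h·k = 1.000 × 0.8509 = 0.8509.
Ratio = 3.505/0.8509 ≈ 4.12.

4.12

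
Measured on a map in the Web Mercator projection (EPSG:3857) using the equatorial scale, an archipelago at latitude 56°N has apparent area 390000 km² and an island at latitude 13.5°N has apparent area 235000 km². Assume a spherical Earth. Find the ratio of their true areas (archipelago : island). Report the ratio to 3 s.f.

Since Mercator area scale is 1/cos²φ, the true area equals the apparent area multiplied by cos²φ.
True area of archipelago: 390000 × cos²(56°) = 390000 × 0.3127 = 122000 km².
True area of island: 235000 × cos²(13.5°) = 235000 × 0.9455 = 222200 km².
Ratio = 122000 / 222200 ≈ 0.549.

0.549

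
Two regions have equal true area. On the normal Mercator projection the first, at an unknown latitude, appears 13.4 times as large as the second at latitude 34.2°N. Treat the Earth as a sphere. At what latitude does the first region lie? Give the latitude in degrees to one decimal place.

On Mercator, (apparent₁)/(apparent₂) = sec²φ₁ / sec²φ₂ when true areas are equal.
cos²φ₂ / cos²φ₁ = 13.4  ⇒  cos φ₁ = cos 34.2° / √13.4 = 0.8271/3.661 = 0.2259.
φ₁ = arccos(0.2259) ≈ 76.9°.

76.9°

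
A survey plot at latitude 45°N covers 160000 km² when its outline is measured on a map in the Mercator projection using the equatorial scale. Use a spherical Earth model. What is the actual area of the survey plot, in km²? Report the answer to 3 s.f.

The Mercator projection is conformal; its linear scale factor is the same in every direction and equals sec φ = 1/cos φ.
Areal scale = k² = sec²φ = 1/cos²(45°) = 1/0.7071² = 2.000.
True area = apparent / (areal scale) = 160000 / 2.000 ≈ 80000 km².

80000 km²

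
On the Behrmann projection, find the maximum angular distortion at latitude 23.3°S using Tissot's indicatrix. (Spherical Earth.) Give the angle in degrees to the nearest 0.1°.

6.7°

Behrmann is a cylindrical equal-area projection with standard parallels at ±30°. For cylindrical equal-area with standard parallel φ₀, h = cos φ / cos φ₀ and k = cos φ₀ / cos φ, so h·k = 1.
At 23.3°: h = 1.061, k = 0.9429; principal scales a = 1.061, b = 0.9429.
sin(ω/2) = (a − b)/(a + b) = 0.1176/2.003 = 0.05870, so ω = 2 arcsin(0.05870) ≈ 6.7°.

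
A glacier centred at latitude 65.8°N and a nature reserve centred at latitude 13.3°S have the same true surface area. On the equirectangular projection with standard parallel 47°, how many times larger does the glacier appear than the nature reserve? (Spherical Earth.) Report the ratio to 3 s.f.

2.37

The equidistant cylindrical projection with φ₀ = 47° has h = 1 (meridians true) and k = cos φ₀ / cos φ along parallels.
Areal scale at 65.8°: h·k = 1.000 × 1.664 = 1.664.
Areal scale at 13.3°: h·k = 1.000 × 0.7008 = 0.7008.
Ratio = 1.664/0.7008 ≈ 2.37.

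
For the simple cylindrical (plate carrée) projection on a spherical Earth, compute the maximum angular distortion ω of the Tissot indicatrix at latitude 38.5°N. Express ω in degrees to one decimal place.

Plate carrée maps x = Rλ, y = Rφ. The meridian scale is h = 1 and the parallel scale is k = 1/cos φ = sec φ.
At 38.5°: h = 1.000, k = 1.278; principal scales a = 1.278, b = 1.000.
sin(ω/2) = (a − b)/(a + b) = 0.2778/2.278 = 0.1220, so ω = 2 arcsin(0.1220) ≈ 14.0°.

14.0°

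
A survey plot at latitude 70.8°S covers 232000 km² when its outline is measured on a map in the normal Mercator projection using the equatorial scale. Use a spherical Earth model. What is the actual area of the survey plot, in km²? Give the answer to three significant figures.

The Mercator projection is conformal; its linear scale factor is the same in every direction and equals sec φ = 1/cos φ.
Areal scale = k² = sec²φ = 1/cos²(70.8°) = 1/0.3289² = 9.246.
True area = apparent / (areal scale) = 232000 / 9.246 ≈ 25100 km².

25100 km²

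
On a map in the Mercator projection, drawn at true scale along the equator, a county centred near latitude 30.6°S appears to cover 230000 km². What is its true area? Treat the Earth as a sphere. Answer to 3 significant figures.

For Mercator, h = k = sec φ (a conformal cylindrical projection has a single point scale, 1/cos φ).
Areal scale = k² = sec²φ = 1/cos²(30.6°) = 1/0.8607² = 1.350.
True area = apparent / (areal scale) = 230000 / 1.350 ≈ 170000 km².

170000 km²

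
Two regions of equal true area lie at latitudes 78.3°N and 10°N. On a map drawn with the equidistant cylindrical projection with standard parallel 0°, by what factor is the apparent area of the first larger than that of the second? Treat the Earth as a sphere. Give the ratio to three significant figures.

In the plate carrée (x = Rλ, y = Rφ), meridians are true-scale (h = 1) and parallels are stretched by k = sec φ.
Areal scale at 78.3°: h·k = 1.000 × 4.931 = 4.931.
Areal scale at 10°: h·k = 1.000 × 1.015 = 1.015.
Ratio = 4.931/1.015 ≈ 4.86.

4.86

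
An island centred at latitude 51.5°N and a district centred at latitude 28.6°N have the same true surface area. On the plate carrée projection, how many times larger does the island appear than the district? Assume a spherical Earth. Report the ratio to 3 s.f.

1.41

In the plate carrée (x = Rλ, y = Rφ), meridians are true-scale (h = 1) and parallels are stretched by k = sec φ.
Areal scale at 51.5°: h·k = 1.000 × 1.606 = 1.606.
Areal scale at 28.6°: h·k = 1.000 × 1.139 = 1.139.
Ratio = 1.606/1.139 ≈ 1.41.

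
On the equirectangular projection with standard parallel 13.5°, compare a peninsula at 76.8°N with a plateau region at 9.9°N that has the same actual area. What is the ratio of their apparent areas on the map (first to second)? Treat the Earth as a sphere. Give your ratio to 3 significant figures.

4.31

The equidistant cylindrical projection with φ₀ = 13.5° has h = 1 (meridians true) and k = cos φ₀ / cos φ along parallels.
Areal scale at 76.8°: h·k = 1.000 × 4.258 = 4.258.
Areal scale at 9.9°: h·k = 1.000 × 0.9871 = 0.9871.
Ratio = 4.258/0.9871 ≈ 4.31.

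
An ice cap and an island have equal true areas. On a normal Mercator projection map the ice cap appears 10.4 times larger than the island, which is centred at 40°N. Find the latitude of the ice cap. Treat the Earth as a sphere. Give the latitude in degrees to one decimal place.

For equal true areas on Mercator, apparent areas scale as sec²φ, so the ratio is cos²φ₂ / cos²φ₁.
cos²φ₂ / cos²φ₁ = 10.4  ⇒  cos φ₁ = cos 40° / √10.4 = 0.7660/3.225 = 0.2375.
φ₁ = arccos(0.2375) ≈ 76.3°.

76.3°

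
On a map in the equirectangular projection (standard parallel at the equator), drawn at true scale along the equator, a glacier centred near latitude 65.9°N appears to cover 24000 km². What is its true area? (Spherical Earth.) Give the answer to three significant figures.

In the plate carrée (x = Rλ, y = Rφ), meridians are true-scale (h = 1) and parallels are stretched by k = sec φ.
Areal scale = h·k = 1 × sec φ; at 65.9°, h = 1.000, k = 2.449, so h·k = 2.449.
True area = apparent / (areal scale) = 24000 / 2.449 ≈ 9800 km².

9800 km²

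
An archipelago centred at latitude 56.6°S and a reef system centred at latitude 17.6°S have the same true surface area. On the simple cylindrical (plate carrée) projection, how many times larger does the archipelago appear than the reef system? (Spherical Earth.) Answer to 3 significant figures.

1.73

In the plate carrée (x = Rλ, y = Rφ), meridians are true-scale (h = 1) and parallels are stretched by k = sec φ.
Areal scale at 56.6°: h·k = 1.000 × 1.817 = 1.817.
Areal scale at 17.6°: h·k = 1.000 × 1.049 = 1.049.
Ratio = 1.817/1.049 ≈ 1.73.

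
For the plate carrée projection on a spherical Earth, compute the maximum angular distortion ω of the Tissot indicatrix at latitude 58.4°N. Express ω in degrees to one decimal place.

In the plate carrée (x = Rλ, y = Rφ), meridians are true-scale (h = 1) and parallels are stretched by k = sec φ.
At 58.4°: h = 1.000, k = 1.908; principal scales a = 1.908, b = 1.000.
sin(ω/2) = (a − b)/(a + b) = 0.9084/2.908 = 0.3123, so ω = 2 arcsin(0.3123) ≈ 36.4°.

36.4°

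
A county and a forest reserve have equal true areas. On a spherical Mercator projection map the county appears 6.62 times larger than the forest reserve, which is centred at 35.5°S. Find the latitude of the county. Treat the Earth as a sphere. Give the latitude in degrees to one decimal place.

Mercator areal scale is sec²φ, so apparent-area ratio = sec²φ₁ / sec²φ₂ = cos²φ₂ / cos²φ₁.
cos²φ₂ / cos²φ₁ = 6.62  ⇒  cos φ₁ = cos 35.5° / √6.62 = 0.8141/2.573 = 0.3164.
φ₁ = arccos(0.3164) ≈ 71.6°.

71.6°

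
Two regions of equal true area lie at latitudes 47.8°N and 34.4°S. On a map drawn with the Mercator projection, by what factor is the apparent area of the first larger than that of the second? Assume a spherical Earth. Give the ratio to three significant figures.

1.51

Mercator areal scale is sec²φ.
At 47.8°: sec²(47.8°) = 1/0.6717² = 2.216.
At 34.4°: sec²(34.4°) = 1/0.8251² = 1.469.
Ratio = 2.216/1.469 = cos²(34.4°)/cos²(47.8°) ≈ 1.51.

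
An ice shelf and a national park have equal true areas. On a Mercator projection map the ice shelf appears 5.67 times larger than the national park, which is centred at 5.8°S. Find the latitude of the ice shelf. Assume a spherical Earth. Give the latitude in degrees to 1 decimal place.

For equal true areas on Mercator, apparent areas scale as sec²φ, so the ratio is cos²φ₂ / cos²φ₁.
cos²φ₂ / cos²φ₁ = 5.67  ⇒  cos φ₁ = cos 5.8° / √5.67 = 0.9949/2.381 = 0.4178.
φ₁ = arccos(0.4178) ≈ 65.3°.

65.3°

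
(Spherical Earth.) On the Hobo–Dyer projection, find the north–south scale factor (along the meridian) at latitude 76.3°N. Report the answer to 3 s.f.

Hobo–Dyer is a cylindrical equal-area projection with standard parallels at ±37.5°. For cylindrical equal-area with standard parallel φ₀, h = cos φ / cos φ₀ and k = cos φ₀ / cos φ, so h·k = 1.
h = cos 76.3° / cos 37.5° = 0.2368/0.7934 = 0.2985.

0.299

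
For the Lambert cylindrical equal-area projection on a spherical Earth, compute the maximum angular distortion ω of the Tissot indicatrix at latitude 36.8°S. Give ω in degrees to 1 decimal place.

The Lambert cylindrical equal-area projection is the cylindrical equal-area projection with its standard parallel at the equator (φ₀ = 0). For cylindrical equal-area with standard parallel φ₀, h = cos φ / cos φ₀ and k = cos φ₀ / cos φ, so h·k = 1.
At 36.8°: h = 0.8007, k = 1.249; principal scales a = 1.249, b = 0.8007.
sin(ω/2) = (a − b)/(a + b) = 0.4481/2.050 = 0.2186, so ω = 2 arcsin(0.2186) ≈ 25.3°.

25.3°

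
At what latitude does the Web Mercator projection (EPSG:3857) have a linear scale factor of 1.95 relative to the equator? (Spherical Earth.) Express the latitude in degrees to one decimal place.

Mercator scale is k = sec φ = 1/cos φ.
1/cos φ = 1.95  ⇒  cos φ = 0.5128  ⇒  φ = arccos(0.5128) ≈ 59.1°.

59.1°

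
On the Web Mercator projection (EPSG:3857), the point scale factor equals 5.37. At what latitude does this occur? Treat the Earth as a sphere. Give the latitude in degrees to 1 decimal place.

79.3°

Mercator scale is k = sec φ = 1/cos φ.
1/cos φ = 5.37  ⇒  cos φ = 0.1862  ⇒  φ = arccos(0.1862) ≈ 79.3°.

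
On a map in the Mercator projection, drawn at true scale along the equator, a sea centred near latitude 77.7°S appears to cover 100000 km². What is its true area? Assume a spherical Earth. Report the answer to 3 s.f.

4540 km²

The Mercator projection is conformal; its linear scale factor is the same in every direction and equals sec φ = 1/cos φ.
Areal scale = k² = sec²φ = 1/cos²(77.7°) = 1/0.2130² = 22.04.
True area = apparent / (areal scale) = 100000 / 22.04 ≈ 4540 km².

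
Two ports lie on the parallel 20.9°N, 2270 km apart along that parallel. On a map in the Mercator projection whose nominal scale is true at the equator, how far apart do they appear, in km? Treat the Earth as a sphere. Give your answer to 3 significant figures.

2430 km

The Mercator projection is conformal; its linear scale factor is the same in every direction and equals sec φ = 1/cos φ.
Along the parallel, k = sec 20.9° = 1/0.9342 = 1.070.
Map distance = 2270 × 1.070 ≈ 2430 km.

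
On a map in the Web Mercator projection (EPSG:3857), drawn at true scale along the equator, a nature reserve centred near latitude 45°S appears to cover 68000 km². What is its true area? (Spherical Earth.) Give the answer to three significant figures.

34000 km²

For Mercator, h = k = sec φ (a conformal cylindrical projection has a single point scale, 1/cos φ).
Areal scale = k² = sec²φ = 1/cos²(45°) = 1/0.7071² = 2.000.
True area = apparent / (areal scale) = 68000 / 2.000 ≈ 34000 km².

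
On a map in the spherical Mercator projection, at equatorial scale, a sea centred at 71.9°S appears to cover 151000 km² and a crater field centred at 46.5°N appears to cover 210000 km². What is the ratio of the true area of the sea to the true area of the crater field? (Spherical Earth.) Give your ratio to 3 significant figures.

0.146

Mercator's areal exaggeration is sec²φ; hence true area = (apparent area) · cos²φ.
True area of sea: 151000 × cos²(71.9°) = 151000 × 0.09652 = 14570 km².
True area of crater field: 210000 × cos²(46.5°) = 210000 × 0.4738 = 99500 km².
Ratio = 14570 / 99500 ≈ 0.146.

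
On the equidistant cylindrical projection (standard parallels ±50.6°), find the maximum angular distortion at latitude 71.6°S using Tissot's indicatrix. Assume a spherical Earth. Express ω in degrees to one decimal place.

39.2°

In the equirectangular projection with standard parallel φ₀ = 50.6° (x = Rλ cos φ₀, y = Rφ), meridians are true-scale (h = 1) and the parallel scale is k = cos φ₀ / cos φ.
At 71.6°: h = 1.000, k = 2.011; principal scales a = 2.011, b = 1.000.
sin(ω/2) = (a − b)/(a + b) = 1.011/3.011 = 0.3357, so ω = 2 arcsin(0.3357) ≈ 39.2°.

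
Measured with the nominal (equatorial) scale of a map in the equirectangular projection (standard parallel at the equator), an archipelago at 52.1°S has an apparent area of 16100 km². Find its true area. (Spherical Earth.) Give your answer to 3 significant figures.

For the equirectangular projection with φ₀ = 0 (plate carrée), h = 1 along meridians and k = sec φ along parallels.
Areal scale = h·k = 1 × sec φ; at 52.1°, h = 1.000, k = 1.628, so h·k = 1.628.
True area = apparent / (areal scale) = 16100 / 1.628 ≈ 9890 km².

9890 km²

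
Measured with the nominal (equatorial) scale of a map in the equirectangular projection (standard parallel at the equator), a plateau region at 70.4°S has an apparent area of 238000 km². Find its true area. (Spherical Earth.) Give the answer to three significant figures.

In the plate carrée (x = Rλ, y = Rφ), meridians are true-scale (h = 1) and parallels are stretched by k = sec φ.
Areal scale = h·k = 1 × sec φ; at 70.4°, h = 1.000, k = 2.981, so h·k = 2.981.
True area = apparent / (areal scale) = 238000 / 2.981 ≈ 79800 km².

79800 km²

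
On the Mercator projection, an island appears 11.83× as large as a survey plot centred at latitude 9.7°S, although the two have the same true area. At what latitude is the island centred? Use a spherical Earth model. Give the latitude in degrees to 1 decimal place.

For equal true areas on Mercator, apparent areas scale as sec²φ, so the ratio is cos²φ₂ / cos²φ₁.
cos²φ₂ / cos²φ₁ = 11.83  ⇒  cos φ₁ = cos 9.7° / √11.83 = 0.9857/3.439 = 0.2866.
φ₁ = arccos(0.2866) ≈ 73.3°.

73.3°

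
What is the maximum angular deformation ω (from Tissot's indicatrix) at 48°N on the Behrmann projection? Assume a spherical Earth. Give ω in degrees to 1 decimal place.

29.2°

The Behrmann projection is cylindrical equal-area with φ₀ = 30°. A cylindrical equal-area projection with standard parallel φ₀ has meridian scale h = cos φ / cos φ₀ and parallel scale k = cos φ₀ / cos φ (so areas are preserved, h·k = 1).
At 48°: h = 0.7726, k = 1.294; principal scales a = 1.294, b = 0.7726.
sin(ω/2) = (a − b)/(a + b) = 0.5216/2.067 = 0.2524, so ω = 2 arcsin(0.2524) ≈ 29.2°.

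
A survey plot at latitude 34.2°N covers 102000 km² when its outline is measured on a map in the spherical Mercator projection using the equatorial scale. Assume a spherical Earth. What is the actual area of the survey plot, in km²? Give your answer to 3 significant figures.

For Mercator, h = k = sec φ (a conformal cylindrical projection has a single point scale, 1/cos φ).
Areal scale = k² = sec²φ = 1/cos²(34.2°) = 1/0.8271² = 1.462.
True area = apparent / (areal scale) = 102000 / 1.462 ≈ 69800 km².

69800 km²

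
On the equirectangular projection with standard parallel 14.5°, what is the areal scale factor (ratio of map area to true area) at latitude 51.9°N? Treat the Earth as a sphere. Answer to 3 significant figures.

1.57

The equidistant cylindrical projection with φ₀ = 14.5° has h = 1 (meridians true) and k = cos φ₀ / cos φ along parallels.
Areal scale = h·k = 1 × cos φ₀ / cos φ; at 51.9°, h = 1.000, k = 1.569, so h·k = 1.569.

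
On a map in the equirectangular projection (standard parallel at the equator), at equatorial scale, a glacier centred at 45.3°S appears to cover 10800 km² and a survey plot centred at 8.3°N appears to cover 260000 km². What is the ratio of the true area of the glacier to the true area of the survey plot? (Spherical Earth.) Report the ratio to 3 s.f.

0.0295

On the plate carrée, areal scale = h·k = 1 × sec φ, so true area = apparent × cos φ.
True area of glacier: 10800 × cos(45.3°) = 10800 × 0.7034 = 7597 km².
True area of survey plot: 260000 × cos(8.3°) = 260000 × 0.9895 = 257300 km².
Ratio = 7597 / 257300 ≈ 0.0295.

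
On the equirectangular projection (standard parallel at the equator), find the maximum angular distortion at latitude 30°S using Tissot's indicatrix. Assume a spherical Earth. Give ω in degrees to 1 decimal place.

Plate carrée maps x = Rλ, y = Rφ. The meridian scale is h = 1 and the parallel scale is k = 1/cos φ = sec φ.
At 30°: h = 1.000, k = 1.155; principal scales a = 1.155, b = 1.000.
sin(ω/2) = (a − b)/(a + b) = 0.1547/2.155 = 0.07180, so ω = 2 arcsin(0.07180) ≈ 8.2°.

8.2°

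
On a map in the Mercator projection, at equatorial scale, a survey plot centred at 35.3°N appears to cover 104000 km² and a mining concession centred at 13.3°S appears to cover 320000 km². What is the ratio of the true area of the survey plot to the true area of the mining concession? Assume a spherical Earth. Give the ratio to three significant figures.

Since Mercator area scale is 1/cos²φ, the true area equals the apparent area multiplied by cos²φ.
True area of survey plot: 104000 × cos²(35.3°) = 104000 × 0.6661 = 69270 km².
True area of mining concession: 320000 × cos²(13.3°) = 320000 × 0.9471 = 303100 km².
Ratio = 69270 / 303100 ≈ 0.229.

0.229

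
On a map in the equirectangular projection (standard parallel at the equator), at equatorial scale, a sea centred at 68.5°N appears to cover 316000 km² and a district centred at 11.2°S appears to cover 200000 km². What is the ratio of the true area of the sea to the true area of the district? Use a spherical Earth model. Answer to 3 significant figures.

Plate carrée has h = 1 and k = sec φ, giving areal scale sec φ; true area = (apparent area) · cos φ.
True area of sea: 316000 × cos(68.5°) = 316000 × 0.3665 = 115800 km².
True area of district: 200000 × cos(11.2°) = 200000 × 0.9810 = 196200 km².
Ratio = 115800 / 196200 ≈ 0.590.

0.590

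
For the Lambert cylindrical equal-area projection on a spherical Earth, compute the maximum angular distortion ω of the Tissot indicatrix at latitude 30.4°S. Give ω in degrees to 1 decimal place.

The Lambert cylindrical equal-area projection is the cylindrical equal-area projection with its standard parallel at the equator (φ₀ = 0). A cylindrical equal-area projection with standard parallel φ₀ has meridian scale h = cos φ / cos φ₀ and parallel scale k = cos φ₀ / cos φ (so areas are preserved, h·k = 1).
At 30.4°: h = 0.8625, k = 1.159; principal scales a = 1.159, b = 0.8625.
sin(ω/2) = (a − b)/(a + b) = 0.2969/2.022 = 0.1468, so ω = 2 arcsin(0.1468) ≈ 16.9°.

16.9°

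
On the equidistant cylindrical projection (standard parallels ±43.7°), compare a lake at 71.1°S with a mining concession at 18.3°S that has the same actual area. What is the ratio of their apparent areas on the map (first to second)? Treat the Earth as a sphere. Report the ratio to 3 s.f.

2.93

In the equirectangular projection with standard parallel φ₀ = 43.7° (x = Rλ cos φ₀, y = Rφ), meridians are true-scale (h = 1) and the parallel scale is k = cos φ₀ / cos φ.
Areal scale at 71.1°: h·k = 1.000 × 2.232 = 2.232.
Areal scale at 18.3°: h·k = 1.000 × 0.7615 = 0.7615.
Ratio = 2.232/0.7615 ≈ 2.93.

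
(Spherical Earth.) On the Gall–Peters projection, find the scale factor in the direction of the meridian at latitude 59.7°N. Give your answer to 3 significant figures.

The Gall–Peters projection is cylindrical equal-area with φ₀ = 45°. A cylindrical equal-area projection with standard parallel φ₀ has meridian scale h = cos φ / cos φ₀ and parallel scale k = cos φ₀ / cos φ (so areas are preserved, h·k = 1).
h = cos 59.7° / cos 45° = 0.5045/0.7071 = 0.7135.

0.714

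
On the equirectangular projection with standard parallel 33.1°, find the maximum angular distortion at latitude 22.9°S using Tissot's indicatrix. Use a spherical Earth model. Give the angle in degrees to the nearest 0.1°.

5.4°

In the equirectangular projection with standard parallel φ₀ = 33.1° (x = Rλ cos φ₀, y = Rφ), meridians are true-scale (h = 1) and the parallel scale is k = cos φ₀ / cos φ.
At 22.9°: h = 1.000, k = 0.9094; principal scales a = 1.000, b = 0.9094.
sin(ω/2) = (a − b)/(a + b) = 0.09061/1.909 = 0.04745, so ω = 2 arcsin(0.04745) ≈ 5.4°.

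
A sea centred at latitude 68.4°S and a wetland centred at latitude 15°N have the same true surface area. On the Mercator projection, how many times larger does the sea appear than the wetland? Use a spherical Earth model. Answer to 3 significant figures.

6.88

On Mercator, area is exaggerated by sec²φ = 1/cos²φ.
At 68.4°: sec²(68.4°) = 1/0.3681² = 7.379.
At 15°: sec²(15°) = 1/0.9659² = 1.072.
Ratio = 7.379/1.072 = cos²(15°)/cos²(68.4°) ≈ 6.88.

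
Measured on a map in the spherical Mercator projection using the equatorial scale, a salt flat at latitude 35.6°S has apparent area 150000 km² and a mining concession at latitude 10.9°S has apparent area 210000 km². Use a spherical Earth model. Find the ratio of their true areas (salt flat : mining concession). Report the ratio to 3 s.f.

Mercator's areal exaggeration is sec²φ; hence true area = (apparent area) · cos²φ.
True area of salt flat: 150000 × cos²(35.6°) = 150000 × 0.6611 = 99170 km².
True area of mining concession: 210000 × cos²(10.9°) = 210000 × 0.9642 = 202500 km².
Ratio = 99170 / 202500 ≈ 0.490.

0.490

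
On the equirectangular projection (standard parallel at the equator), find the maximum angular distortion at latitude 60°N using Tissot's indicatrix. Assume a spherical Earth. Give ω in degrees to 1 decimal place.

Plate carrée maps x = Rλ, y = Rφ. The meridian scale is h = 1 and the parallel scale is k = 1/cos φ = sec φ.
At 60°: h = 1.000, k = 2.000; principal scales a = 2.000, b = 1.000.
sin(ω/2) = (a − b)/(a + b) = 1.0000/3.000 = 0.3333, so ω = 2 arcsin(0.3333) ≈ 38.9°.

38.9°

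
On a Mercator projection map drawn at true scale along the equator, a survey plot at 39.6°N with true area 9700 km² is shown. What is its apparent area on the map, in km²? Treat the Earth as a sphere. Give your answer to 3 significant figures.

16300 km²

For Mercator, h = k = sec φ (a conformal cylindrical projection has a single point scale, 1/cos φ).
Areal scale = k² = sec²φ = 1/cos²(39.6°) = 1/0.7705² = 1.684.
Apparent area = 9700 × 1.684 ≈ 16300 km².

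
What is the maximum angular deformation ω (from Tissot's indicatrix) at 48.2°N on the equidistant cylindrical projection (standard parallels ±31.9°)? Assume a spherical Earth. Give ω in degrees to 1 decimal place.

13.8°

The equidistant cylindrical projection with φ₀ = 31.9° has h = 1 (meridians true) and k = cos φ₀ / cos φ along parallels.
At 48.2°: h = 1.000, k = 1.274; principal scales a = 1.274, b = 1.000.
sin(ω/2) = (a − b)/(a + b) = 0.2737/2.274 = 0.1204, so ω = 2 arcsin(0.1204) ≈ 13.8°.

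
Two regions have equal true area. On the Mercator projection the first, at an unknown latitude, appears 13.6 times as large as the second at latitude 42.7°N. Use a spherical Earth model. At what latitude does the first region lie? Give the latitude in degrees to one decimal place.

78.5°

For equal true areas on Mercator, apparent areas scale as sec²φ, so the ratio is cos²φ₂ / cos²φ₁.
cos²φ₂ / cos²φ₁ = 13.6  ⇒  cos φ₁ = cos 42.7° / √13.6 = 0.7349/3.688 = 0.1993.
φ₁ = arccos(0.1993) ≈ 78.5°.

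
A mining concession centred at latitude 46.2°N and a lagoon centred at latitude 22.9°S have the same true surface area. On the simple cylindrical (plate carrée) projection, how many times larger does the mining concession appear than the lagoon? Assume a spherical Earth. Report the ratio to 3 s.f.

1.33

In the plate carrée (x = Rλ, y = Rφ), meridians are true-scale (h = 1) and parallels are stretched by k = sec φ.
Areal scale at 46.2°: h·k = 1.000 × 1.445 = 1.445.
Areal scale at 22.9°: h·k = 1.000 × 1.086 = 1.086.
Ratio = 1.445/1.086 ≈ 1.33.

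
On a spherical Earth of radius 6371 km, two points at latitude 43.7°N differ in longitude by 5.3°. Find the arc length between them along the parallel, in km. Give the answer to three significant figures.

426 km

Arc length along a parallel = R cos φ · Δλ (with Δλ in radians).
= 6371 × cos 43.7° × (5.3° × π/180) = 6371 × 0.7230 × 0.09250 ≈ 426 km.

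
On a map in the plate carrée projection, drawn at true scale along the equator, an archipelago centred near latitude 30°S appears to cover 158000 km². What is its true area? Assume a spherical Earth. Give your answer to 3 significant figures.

For the equirectangular projection with φ₀ = 0 (plate carrée), h = 1 along meridians and k = sec φ along parallels.
Areal scale = h·k = 1 × sec φ; at 30°, h = 1.000, k = 1.155, so h·k = 1.155.
True area = apparent / (areal scale) = 158000 / 1.155 ≈ 137000 km².

137000 km²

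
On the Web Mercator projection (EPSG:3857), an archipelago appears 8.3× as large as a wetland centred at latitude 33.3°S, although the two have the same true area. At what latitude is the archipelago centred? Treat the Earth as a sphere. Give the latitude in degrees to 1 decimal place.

For equal true areas on Mercator, apparent areas scale as sec²φ, so the ratio is cos²φ₂ / cos²φ₁.
cos²φ₂ / cos²φ₁ = 8.3  ⇒  cos φ₁ = cos 33.3° / √8.3 = 0.8358/2.881 = 0.2901.
φ₁ = arccos(0.2901) ≈ 73.1°.

73.1°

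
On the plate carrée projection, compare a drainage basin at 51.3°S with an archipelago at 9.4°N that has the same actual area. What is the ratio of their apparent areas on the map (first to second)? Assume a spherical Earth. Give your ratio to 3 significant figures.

In the plate carrée (x = Rλ, y = Rφ), meridians are true-scale (h = 1) and parallels are stretched by k = sec φ.
Areal scale at 51.3°: h·k = 1.000 × 1.599 = 1.599.
Areal scale at 9.4°: h·k = 1.000 × 1.014 = 1.014.
Ratio = 1.599/1.014 ≈ 1.58.

1.58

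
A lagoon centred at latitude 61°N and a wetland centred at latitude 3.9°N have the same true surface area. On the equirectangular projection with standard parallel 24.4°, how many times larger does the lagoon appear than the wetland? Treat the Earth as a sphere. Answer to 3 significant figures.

The equidistant cylindrical projection with φ₀ = 24.4° has h = 1 (meridians true) and k = cos φ₀ / cos φ along parallels.
Areal scale at 61°: h·k = 1.000 × 1.878 = 1.878.
Areal scale at 3.9°: h·k = 1.000 × 0.9128 = 0.9128.
Ratio = 1.878/0.9128 ≈ 2.06.

2.06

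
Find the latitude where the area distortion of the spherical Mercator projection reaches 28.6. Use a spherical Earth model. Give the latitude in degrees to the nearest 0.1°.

Mercator areal scale is sec²φ.
sec²φ = 28.6  ⇒  cos²φ = 0.03497  ⇒  cos φ = 0.1870.
φ = arccos(0.1870) ≈ 79.2°.

79.2°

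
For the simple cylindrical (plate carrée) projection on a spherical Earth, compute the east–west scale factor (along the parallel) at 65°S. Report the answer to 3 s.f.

In the plate carrée (x = Rλ, y = Rφ), meridians are true-scale (h = 1) and parallels are stretched by k = sec φ.
k = 1/cos 65° = 1/0.4226 = 2.366.

2.37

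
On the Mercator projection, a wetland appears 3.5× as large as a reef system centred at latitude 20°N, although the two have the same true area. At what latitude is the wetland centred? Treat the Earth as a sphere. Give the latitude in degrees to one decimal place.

59.8°

Mercator areal scale is sec²φ, so apparent-area ratio = sec²φ₁ / sec²φ₂ = cos²φ₂ / cos²φ₁.
cos²φ₂ / cos²φ₁ = 3.5  ⇒  cos φ₁ = cos 20° / √3.5 = 0.9397/1.871 = 0.5023.
φ₁ = arccos(0.5023) ≈ 59.8°.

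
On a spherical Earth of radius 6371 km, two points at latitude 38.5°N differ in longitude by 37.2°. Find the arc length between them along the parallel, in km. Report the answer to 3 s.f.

Arc length along a parallel = R cos φ · Δλ (with Δλ in radians).
= 6371 × cos 38.5° × (37.2° × π/180) = 6371 × 0.7826 × 0.6493 ≈ 3240 km.

3240 km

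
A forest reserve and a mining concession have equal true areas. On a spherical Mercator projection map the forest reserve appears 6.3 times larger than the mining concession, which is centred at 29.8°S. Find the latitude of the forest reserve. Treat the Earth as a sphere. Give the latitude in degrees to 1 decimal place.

69.8°

For equal true areas on Mercator, apparent areas scale as sec²φ, so the ratio is cos²φ₂ / cos²φ₁.
cos²φ₂ / cos²φ₁ = 6.3  ⇒  cos φ₁ = cos 29.8° / √6.3 = 0.8678/2.510 = 0.3457.
φ₁ = arccos(0.3457) ≈ 69.8°.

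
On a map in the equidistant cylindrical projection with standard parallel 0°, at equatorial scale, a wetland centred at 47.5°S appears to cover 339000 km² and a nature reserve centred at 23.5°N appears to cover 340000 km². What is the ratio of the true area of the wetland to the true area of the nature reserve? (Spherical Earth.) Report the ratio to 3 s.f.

Plate carrée has h = 1 and k = sec φ, giving areal scale sec φ; true area = (apparent area) · cos φ.
True area of wetland: 339000 × cos(47.5°) = 339000 × 0.6756 = 229000 km².
True area of nature reserve: 340000 × cos(23.5°) = 340000 × 0.9171 = 311800 km².
Ratio = 229000 / 311800 ≈ 0.735.

0.735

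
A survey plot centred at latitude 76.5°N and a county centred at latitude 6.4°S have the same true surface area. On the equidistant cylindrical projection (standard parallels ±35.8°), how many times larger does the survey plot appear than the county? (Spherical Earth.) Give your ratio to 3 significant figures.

4.26

The equidistant cylindrical projection with φ₀ = 35.8° has h = 1 (meridians true) and k = cos φ₀ / cos φ along parallels.
Areal scale at 76.5°: h·k = 1.000 × 3.474 = 3.474.
Areal scale at 6.4°: h·k = 1.000 × 0.8162 = 0.8162.
Ratio = 3.474/0.8162 ≈ 4.26.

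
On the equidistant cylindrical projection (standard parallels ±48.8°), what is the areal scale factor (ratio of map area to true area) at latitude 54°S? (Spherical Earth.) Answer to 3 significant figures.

The equidistant cylindrical projection with φ₀ = 48.8° has h = 1 (meridians true) and k = cos φ₀ / cos φ along parallels.
Areal scale = h·k = 1 × cos φ₀ / cos φ; at 54°, h = 1.000, k = 1.121, so h·k = 1.121.

1.12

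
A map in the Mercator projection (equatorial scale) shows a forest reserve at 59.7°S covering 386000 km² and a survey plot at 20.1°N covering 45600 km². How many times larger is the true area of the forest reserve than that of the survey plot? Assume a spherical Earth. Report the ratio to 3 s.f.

2.44

On Mercator the areal scale is sec²φ, so true area = apparent × cos²φ.
True area of forest reserve: 386000 × cos²(59.7°) = 386000 × 0.2545 = 98260 km².
True area of survey plot: 45600 × cos²(20.1°) = 45600 × 0.8819 = 40210 km².
Ratio = 98260 / 40210 ≈ 2.44.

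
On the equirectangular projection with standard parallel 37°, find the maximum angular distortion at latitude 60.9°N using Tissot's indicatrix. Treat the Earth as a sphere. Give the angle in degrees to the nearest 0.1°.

In the equirectangular projection with standard parallel φ₀ = 37° (x = Rλ cos φ₀, y = Rφ), meridians are true-scale (h = 1) and the parallel scale is k = cos φ₀ / cos φ.
At 60.9°: h = 1.000, k = 1.642; principal scales a = 1.642, b = 1.000.
sin(ω/2) = (a − b)/(a + b) = 0.6421/2.642 = 0.2430, so ω = 2 arcsin(0.2430) ≈ 28.1°.

28.1°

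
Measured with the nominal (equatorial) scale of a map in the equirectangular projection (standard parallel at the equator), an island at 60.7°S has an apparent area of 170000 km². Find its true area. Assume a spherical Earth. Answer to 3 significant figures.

83200 km²

In the plate carrée (x = Rλ, y = Rφ), meridians are true-scale (h = 1) and parallels are stretched by k = sec φ.
Areal scale = h·k = 1 × sec φ; at 60.7°, h = 1.000, k = 2.043, so h·k = 2.043.
True area = apparent / (areal scale) = 170000 / 2.043 ≈ 83200 km².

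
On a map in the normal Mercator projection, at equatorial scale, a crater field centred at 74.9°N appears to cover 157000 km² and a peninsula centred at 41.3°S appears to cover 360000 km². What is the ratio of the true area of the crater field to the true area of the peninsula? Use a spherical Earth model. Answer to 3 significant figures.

Since Mercator area scale is 1/cos²φ, the true area equals the apparent area multiplied by cos²φ.
True area of crater field: 157000 × cos²(74.9°) = 157000 × 0.06786 = 10650 km².
True area of peninsula: 360000 × cos²(41.3°) = 360000 × 0.5644 = 203200 km².
Ratio = 10650 / 203200 ≈ 0.0524.

0.0524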